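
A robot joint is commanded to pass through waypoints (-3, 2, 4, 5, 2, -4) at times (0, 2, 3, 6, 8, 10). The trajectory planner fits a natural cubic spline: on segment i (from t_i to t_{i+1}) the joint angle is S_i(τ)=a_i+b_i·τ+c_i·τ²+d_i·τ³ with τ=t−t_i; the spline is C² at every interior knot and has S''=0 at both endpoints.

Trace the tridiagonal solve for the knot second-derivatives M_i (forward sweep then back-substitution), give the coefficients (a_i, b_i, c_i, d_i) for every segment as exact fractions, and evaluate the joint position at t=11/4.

  seg 0: a=-3 b=6152/2355 c=0 d=-529/18840
  seg 1: a=2 b=10717/4710 c=-529/3140 d=-1007/9420
  seg 2: a=4 b=15239/9420 c=-384/785 d=115/5652
  seg 3: a=5 b=-3617/4710 c=-961/3140 d=-113/3768
  seg 4: a=2 b=-5539/2355 c=-763/1570 d=763/9420
S(11/4) = 716757/200960

Δ: Δ0=5/2, Δ1=2, Δ2=1/3, Δ3=-3/2, Δ4=-3
row 1: diag=6, rhs=-3; c'=1/6, d'=-1/2
row 2: denom=8−1·1/6=47/6; d'=(-10−1·-1/2)/(47/6)=-57/47
row 3: denom=10−3·18/47=416/47; d'=(-11−3·-57/47)/(416/47)=-173/208
row 4: denom=8−2·47/208=785/104; d'=(-9−2·-173/208)/(785/104)=-763/785
back: M4=-763/785
back: M3=-173/208−47/208·-763/785=-961/1570
back: M2=-57/47−18/47·-961/1570=-768/785
back: M1=-1/2−1/6·-768/785=-529/1570
M: M0=0, M1=-529/1570, M2=-768/785, M3=-961/1570, M4=-763/785, M5=0
seg 0: a=-3, c=M0/2=0, d=(M1−M0)/(6·2)=-529/18840, b=Δ0−h0·(2M0+M1)/6=6152/2355
seg 1: a=2, c=M1/2=-529/3140, d=(M2−M1)/(6·1)=-1007/9420, b=Δ1−h1·(2M1+M2)/6=10717/4710
seg 2: a=4, c=M2/2=-384/785, d=(M3−M2)/(6·3)=115/5652, b=Δ2−h2·(2M2+M3)/6=15239/9420
seg 3: a=5, c=M3/2=-961/3140, d=(M4−M3)/(6·2)=-113/3768, b=Δ3−h3·(2M3+M4)/6=-3617/4710
seg 4: a=2, c=M4/2=-763/1570, d=(M5−M4)/(6·2)=763/9420, b=Δ4−h4·(2M4+M5)/6=-5539/2355
t_q=11/4 → seg 1, τ=3/4; S=2+10717/4710·τ+-529/3140·τ²+-1007/9420·τ³=716757/200960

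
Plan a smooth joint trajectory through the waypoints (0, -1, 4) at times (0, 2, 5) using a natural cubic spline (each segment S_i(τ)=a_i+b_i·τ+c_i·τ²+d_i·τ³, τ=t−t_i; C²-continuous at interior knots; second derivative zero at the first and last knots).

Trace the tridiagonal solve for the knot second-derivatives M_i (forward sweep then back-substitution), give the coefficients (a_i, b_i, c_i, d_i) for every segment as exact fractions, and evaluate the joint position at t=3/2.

Δ: Δ0=-1/2, Δ1=5/3
row 1: diag=10, rhs=13; c'=3/10, d'=13/10
back: M1=13/10
M: M0=0, M1=13/10, M2=0
seg 0: a=0, c=M0/2=0, d=(M1−M0)/(6·2)=13/120, b=Δ0−h0·(2M0+M1)/6=-14/15
seg 1: a=-1, c=M1/2=13/20, d=(M2−M1)/(6·3)=-13/180, b=Δ1−h1·(2M1+M2)/6=11/30
t_q=3/2 → seg 0, τ=3/2; S=0+-14/15·τ+0·τ²+13/120·τ³=-331/320

  seg 0: a=0 b=-14/15 c=0 d=13/120
  seg 1: a=-1 b=11/30 c=13/20 d=-13/180
S(3/2) = -331/320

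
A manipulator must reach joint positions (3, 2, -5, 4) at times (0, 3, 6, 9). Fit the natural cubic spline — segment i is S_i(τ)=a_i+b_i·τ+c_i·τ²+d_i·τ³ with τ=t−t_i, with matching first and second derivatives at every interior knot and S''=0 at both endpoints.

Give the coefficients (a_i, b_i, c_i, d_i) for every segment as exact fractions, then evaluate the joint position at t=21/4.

  seg 0: a=3 b=5/9 c=0 d=-8/81
  seg 1: a=2 b=-19/9 c=-8/9 d=22/81
  seg 2: a=-5 b=-1/9 c=14/9 d=-14/81
S(21/4) = -133/32

Δ: Δ0=-1/3, Δ1=-7/3, Δ2=3
row 1: diag=12, rhs=-12; c'=1/4, d'=-1
row 2: denom=12−3·1/4=45/4; d'=(32−3·-1)/(45/4)=28/9
back: M2=28/9
back: M1=-1−1/4·28/9=-16/9
M: M0=0, M1=-16/9, M2=28/9, M3=0
seg 0: a=3, c=M0/2=0, d=(M1−M0)/(6·3)=-8/81, b=Δ0−h0·(2M0+M1)/6=5/9
seg 1: a=2, c=M1/2=-8/9, d=(M2−M1)/(6·3)=22/81, b=Δ1−h1·(2M1+M2)/6=-19/9
seg 2: a=-5, c=M2/2=14/9, d=(M3−M2)/(6·3)=-14/81, b=Δ2−h2·(2M2+M3)/6=-1/9
t_q=21/4 → seg 1, τ=9/4; S=2+-19/9·τ+-8/9·τ²+22/81·τ³=-133/32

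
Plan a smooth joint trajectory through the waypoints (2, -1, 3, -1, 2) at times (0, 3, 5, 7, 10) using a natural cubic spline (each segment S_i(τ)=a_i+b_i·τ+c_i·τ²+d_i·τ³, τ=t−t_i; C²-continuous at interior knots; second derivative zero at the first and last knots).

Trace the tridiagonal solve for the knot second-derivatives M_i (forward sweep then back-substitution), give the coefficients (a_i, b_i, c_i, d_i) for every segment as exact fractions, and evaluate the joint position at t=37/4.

  seg 0: a=2 b=-7/3 c=0 d=4/27
  seg 1: a=-1 b=5/3 c=4/3 d=-7/12
  seg 2: a=3 b=0 c=-13/6 d=7/12
  seg 3: a=-1 b=-5/3 c=4/3 d=-4/27
S(37/4) = 5/16

Δ: Δ0=-1, Δ1=2, Δ2=-2, Δ3=1
row 1: diag=10, rhs=18; c'=1/5, d'=9/5
row 2: denom=8−2·1/5=38/5; d'=(-24−2·9/5)/(38/5)=-69/19
row 3: denom=10−2·5/19=180/19; d'=(18−2·-69/19)/(180/19)=8/3
back: M3=8/3
back: M2=-69/19−5/19·8/3=-13/3
back: M1=9/5−1/5·-13/3=8/3
M: M0=0, M1=8/3, M2=-13/3, M3=8/3, M4=0
seg 0: a=2, c=M0/2=0, d=(M1−M0)/(6·3)=4/27, b=Δ0−h0·(2M0+M1)/6=-7/3
seg 1: a=-1, c=M1/2=4/3, d=(M2−M1)/(6·2)=-7/12, b=Δ1−h1·(2M1+M2)/6=5/3
seg 2: a=3, c=M2/2=-13/6, d=(M3−M2)/(6·2)=7/12, b=Δ2−h2·(2M2+M3)/6=0
seg 3: a=-1, c=M3/2=4/3, d=(M4−M3)/(6·3)=-4/27, b=Δ3−h3·(2M3+M4)/6=-5/3
t_q=37/4 → seg 3, τ=9/4; S=-1+-5/3·τ+4/3·τ²+-4/27·τ³=5/16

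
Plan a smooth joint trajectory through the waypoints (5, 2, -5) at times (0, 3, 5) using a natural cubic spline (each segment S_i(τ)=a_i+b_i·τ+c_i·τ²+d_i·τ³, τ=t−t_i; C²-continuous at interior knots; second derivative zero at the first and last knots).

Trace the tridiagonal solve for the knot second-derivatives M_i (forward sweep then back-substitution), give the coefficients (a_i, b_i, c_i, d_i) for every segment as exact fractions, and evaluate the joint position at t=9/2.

Δ: Δ0=-1, Δ1=-7/2
row 1: diag=10, rhs=-15; c'=1/5, d'=-3/2
back: M1=-3/2
M: M0=0, M1=-3/2, M2=0
seg 0: a=5, c=M0/2=0, d=(M1−M0)/(6·3)=-1/12, b=Δ0−h0·(2M0+M1)/6=-1/4
seg 1: a=2, c=M1/2=-3/4, d=(M2−M1)/(6·2)=1/8, b=Δ1−h1·(2M1+M2)/6=-5/2
t_q=9/2 → seg 1, τ=3/2; S=2+-5/2·τ+-3/4·τ²+1/8·τ³=-193/64

  seg 0: a=5 b=-1/4 c=0 d=-1/12
  seg 1: a=2 b=-5/2 c=-3/4 d=1/8
S(9/2) = -193/64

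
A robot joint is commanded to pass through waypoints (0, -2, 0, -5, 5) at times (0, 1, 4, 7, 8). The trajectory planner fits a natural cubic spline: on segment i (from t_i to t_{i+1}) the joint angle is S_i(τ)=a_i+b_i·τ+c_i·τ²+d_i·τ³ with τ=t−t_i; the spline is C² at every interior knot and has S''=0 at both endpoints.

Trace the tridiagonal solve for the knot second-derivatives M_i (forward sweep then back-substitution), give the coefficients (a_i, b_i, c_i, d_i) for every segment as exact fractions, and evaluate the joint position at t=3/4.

  seg 0: a=0 b=-547/208 c=0 d=131/208
  seg 1: a=-2 b=-77/104 c=393/208 d=-2659/5616
  seg 2: a=0 b=-35/16 c=-185/78 d=4765/5616
  seg 3: a=-5 b=675/104 c=1095/208 d=-365/208
S(3/4) = -22719/13312

Δ: Δ0=-2, Δ1=2/3, Δ2=-5/3, Δ3=10
row 1: diag=8, rhs=16; c'=3/8, d'=2
row 2: denom=12−3·3/8=87/8; d'=(-14−3·2)/(87/8)=-160/87
row 3: denom=8−3·8/29=208/29; d'=(70−3·-160/87)/(208/29)=1095/104
back: M3=1095/104
back: M2=-160/87−8/29·1095/104=-185/39
back: M1=2−3/8·-185/39=393/104
M: M0=0, M1=393/104, M2=-185/39, M3=1095/104, M4=0
seg 0: a=0, c=M0/2=0, d=(M1−M0)/(6·1)=131/208, b=Δ0−h0·(2M0+M1)/6=-547/208
seg 1: a=-2, c=M1/2=393/208, d=(M2−M1)/(6·3)=-2659/5616, b=Δ1−h1·(2M1+M2)/6=-77/104
seg 2: a=0, c=M2/2=-185/78, d=(M3−M2)/(6·3)=4765/5616, b=Δ2−h2·(2M2+M3)/6=-35/16
seg 3: a=-5, c=M3/2=1095/208, d=(M4−M3)/(6·1)=-365/208, b=Δ3−h3·(2M3+M4)/6=675/104
t_q=3/4 → seg 0, τ=3/4; S=0+-547/208·τ+0·τ²+131/208·τ³=-22719/13312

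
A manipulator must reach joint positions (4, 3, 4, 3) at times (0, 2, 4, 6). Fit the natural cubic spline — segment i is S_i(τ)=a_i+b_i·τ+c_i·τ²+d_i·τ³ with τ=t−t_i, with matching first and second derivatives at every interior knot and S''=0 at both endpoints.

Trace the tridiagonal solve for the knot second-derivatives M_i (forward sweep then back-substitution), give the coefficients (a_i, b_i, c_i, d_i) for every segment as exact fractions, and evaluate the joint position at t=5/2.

  seg 0: a=4 b=-5/6 c=0 d=1/12
  seg 1: a=3 b=1/6 c=1/2 d=-1/6
  seg 2: a=4 b=1/6 c=-1/2 d=1/12
S(5/2) = 51/16

Δ: Δ0=-1/2, Δ1=1/2, Δ2=-1/2
row 1: diag=8, rhs=6; c'=1/4, d'=3/4
row 2: denom=8−2·1/4=15/2; d'=(-6−2·3/4)/(15/2)=-1
back: M2=-1
back: M1=3/4−1/4·-1=1
M: M0=0, M1=1, M2=-1, M3=0
seg 0: a=4, c=M0/2=0, d=(M1−M0)/(6·2)=1/12, b=Δ0−h0·(2M0+M1)/6=-5/6
seg 1: a=3, c=M1/2=1/2, d=(M2−M1)/(6·2)=-1/6, b=Δ1−h1·(2M1+M2)/6=1/6
seg 2: a=4, c=M2/2=-1/2, d=(M3−M2)/(6·2)=1/12, b=Δ2−h2·(2M2+M3)/6=1/6
t_q=5/2 → seg 1, τ=1/2; S=3+1/6·τ+1/2·τ²+-1/6·τ³=51/16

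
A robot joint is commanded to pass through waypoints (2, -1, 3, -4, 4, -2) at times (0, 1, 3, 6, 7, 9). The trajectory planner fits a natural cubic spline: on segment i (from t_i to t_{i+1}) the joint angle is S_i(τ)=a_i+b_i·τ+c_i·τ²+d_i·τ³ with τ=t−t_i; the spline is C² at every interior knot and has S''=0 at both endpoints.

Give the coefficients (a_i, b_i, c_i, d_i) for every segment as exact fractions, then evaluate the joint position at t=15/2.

Δ: Δ0=-3, Δ1=2, Δ2=-7/3, Δ3=8, Δ4=-3
row 1: diag=6, rhs=30; c'=1/3, d'=5
row 2: denom=10−2·1/3=28/3; d'=(-26−2·5)/(28/3)=-27/7
row 3: denom=8−3·9/28=197/28; d'=(62−3·-27/7)/(197/28)=2060/197
row 4: denom=6−1·28/197=1154/197; d'=(-66−1·2060/197)/(1154/197)=-7531/577
back: M4=-7531/577
back: M3=2060/197−28/197·-7531/577=7104/577
back: M2=-27/7−9/28·7104/577=-4509/577
back: M1=5−1/3·-4509/577=4388/577
M: M0=0, M1=4388/577, M2=-4509/577, M3=7104/577, M4=-7531/577, M5=0
seg 0: a=2, c=M0/2=0, d=(M1−M0)/(6·1)=2194/1731, b=Δ0−h0·(2M0+M1)/6=-7387/1731
seg 1: a=-1, c=M1/2=2194/577, d=(M2−M1)/(6·2)=-8897/6924, b=Δ1−h1·(2M1+M2)/6=-805/1731
seg 2: a=3, c=M2/2=-4509/1154, d=(M3−M2)/(6·3)=3871/3462, b=Δ2−h2·(2M2+M3)/6=-1168/1731
seg 3: a=-4, c=M3/2=3552/577, d=(M4−M3)/(6·1)=-14635/3462, b=Δ3−h3·(2M3+M4)/6=21019/3462
seg 4: a=4, c=M4/2=-7531/1154, d=(M5−M4)/(6·2)=7531/6924, b=Δ4−h4·(2M4+M5)/6=9869/1731
t_q=15/2 → seg 4, τ=1/2; S=4+9869/1731·τ+-7531/1154·τ²+7531/6924·τ³=98877/18464

  seg 0: a=2 b=-7387/1731 c=0 d=2194/1731
  seg 1: a=-1 b=-805/1731 c=2194/577 d=-8897/6924
  seg 2: a=3 b=-1168/1731 c=-4509/1154 d=3871/3462
  seg 3: a=-4 b=21019/3462 c=3552/577 d=-14635/3462
  seg 4: a=4 b=9869/1731 c=-7531/1154 d=7531/6924
S(15/2) = 98877/18464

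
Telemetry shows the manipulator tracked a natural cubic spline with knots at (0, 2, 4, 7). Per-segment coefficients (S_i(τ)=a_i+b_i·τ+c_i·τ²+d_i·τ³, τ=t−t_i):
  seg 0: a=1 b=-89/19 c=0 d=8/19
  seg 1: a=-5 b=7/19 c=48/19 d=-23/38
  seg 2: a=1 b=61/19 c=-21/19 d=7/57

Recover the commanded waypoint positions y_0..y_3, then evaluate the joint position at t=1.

y_0 = S_0(0) = a_0 = 1
y_1 = S_1(0) = a_1 = -5
y_2 = S_2(0) = a_2 = 1
y_3 = S_2(3) = 4
t_q=1 is in segment 0 (τ=1); S_0(τ)=-62/19

y_0=1 y_1=-5 y_2=1 y_3=4
S(1) = -62/19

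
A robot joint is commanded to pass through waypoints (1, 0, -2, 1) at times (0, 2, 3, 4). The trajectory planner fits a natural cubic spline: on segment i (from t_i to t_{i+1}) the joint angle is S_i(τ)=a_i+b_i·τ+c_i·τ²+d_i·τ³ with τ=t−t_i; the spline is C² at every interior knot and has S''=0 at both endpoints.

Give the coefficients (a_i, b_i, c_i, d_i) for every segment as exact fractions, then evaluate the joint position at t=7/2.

Δ: Δ0=-1/2, Δ1=-2, Δ2=3
row 1: diag=6, rhs=-9; c'=1/6, d'=-3/2
row 2: denom=4−1·1/6=23/6; d'=(30−1·-3/2)/(23/6)=189/23
back: M2=189/23
back: M1=-3/2−1/6·189/23=-66/23
M: M0=0, M1=-66/23, M2=189/23, M3=0
seg 0: a=1, c=M0/2=0, d=(M1−M0)/(6·2)=-11/46, b=Δ0−h0·(2M0+M1)/6=21/46
seg 1: a=0, c=M1/2=-33/23, d=(M2−M1)/(6·1)=85/46, b=Δ1−h1·(2M1+M2)/6=-111/46
seg 2: a=-2, c=M2/2=189/46, d=(M3−M2)/(6·1)=-63/46, b=Δ2−h2·(2M2+M3)/6=6/23
t_q=7/2 → seg 2, τ=1/2; S=-2+6/23·τ+189/46·τ²+-63/46·τ³=-373/368

  seg 0: a=1 b=21/46 c=0 d=-11/46
  seg 1: a=0 b=-111/46 c=-33/23 d=85/46
  seg 2: a=-2 b=6/23 c=189/46 d=-63/46
S(7/2) = -373/368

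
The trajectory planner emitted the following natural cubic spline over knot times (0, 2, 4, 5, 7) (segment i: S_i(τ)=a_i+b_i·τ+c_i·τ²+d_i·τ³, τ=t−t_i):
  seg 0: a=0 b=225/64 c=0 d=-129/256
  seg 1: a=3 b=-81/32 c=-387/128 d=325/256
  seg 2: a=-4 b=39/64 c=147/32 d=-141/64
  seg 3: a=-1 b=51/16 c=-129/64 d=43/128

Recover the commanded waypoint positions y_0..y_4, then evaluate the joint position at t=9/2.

y_0=0 y_1=3 y_2=-4 y_3=-1 y_4=0
S(9/2) = -1445/512

y_0 = S_0(0) = a_0 = 0
y_1 = S_1(0) = a_1 = 3
y_2 = S_2(0) = a_2 = -4
y_3 = S_3(0) = a_3 = -1
y_4 = S_3(2) = 0
t_q=9/2 is in segment 2 (τ=1/2); S_2(τ)=-1445/512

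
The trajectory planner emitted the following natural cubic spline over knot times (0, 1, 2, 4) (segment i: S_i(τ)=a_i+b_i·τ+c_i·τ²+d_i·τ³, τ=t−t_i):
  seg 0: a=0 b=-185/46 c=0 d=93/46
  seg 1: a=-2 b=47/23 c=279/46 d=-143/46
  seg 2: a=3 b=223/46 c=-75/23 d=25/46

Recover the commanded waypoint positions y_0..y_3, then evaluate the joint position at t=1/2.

y_0 = S_0(0) = a_0 = 0
y_1 = S_1(0) = a_1 = -2
y_2 = S_2(0) = a_2 = 3
y_3 = S_2(2) = 4
t_q=1/2 is in segment 0 (τ=1/2); S_0(τ)=-647/368

y_0=0 y_1=-2 y_2=3 y_3=4
S(1/2) = -647/368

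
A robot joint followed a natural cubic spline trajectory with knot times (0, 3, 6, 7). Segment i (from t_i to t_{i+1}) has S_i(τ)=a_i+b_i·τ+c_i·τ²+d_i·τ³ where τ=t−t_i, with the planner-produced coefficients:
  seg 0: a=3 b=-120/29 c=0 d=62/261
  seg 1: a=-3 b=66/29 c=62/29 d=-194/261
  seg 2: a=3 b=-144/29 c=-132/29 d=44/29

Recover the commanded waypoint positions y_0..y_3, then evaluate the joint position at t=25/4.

y_0=3 y_1=-3 y_2=3 y_3=-5
S(25/4) = 695/464

y_0 = S_0(0) = a_0 = 3
y_1 = S_1(0) = a_1 = -3
y_2 = S_2(0) = a_2 = 3
y_3 = S_2(1) = -5
t_q=25/4 is in segment 2 (τ=1/4); S_2(τ)=695/464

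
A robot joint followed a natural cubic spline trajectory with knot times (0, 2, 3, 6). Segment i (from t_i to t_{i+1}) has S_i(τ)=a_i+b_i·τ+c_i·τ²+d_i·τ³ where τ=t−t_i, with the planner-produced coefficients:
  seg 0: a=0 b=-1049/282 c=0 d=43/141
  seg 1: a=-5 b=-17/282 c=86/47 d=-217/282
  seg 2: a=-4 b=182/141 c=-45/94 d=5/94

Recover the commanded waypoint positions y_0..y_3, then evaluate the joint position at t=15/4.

y_0=0 y_1=-5 y_2=-4 y_3=-3
S(15/4) = -19725/6016

y_0 = S_0(0) = a_0 = 0
y_1 = S_1(0) = a_1 = -5
y_2 = S_2(0) = a_2 = -4
y_3 = S_2(3) = -3
t_q=15/4 is in segment 2 (τ=3/4); S_2(τ)=-19725/6016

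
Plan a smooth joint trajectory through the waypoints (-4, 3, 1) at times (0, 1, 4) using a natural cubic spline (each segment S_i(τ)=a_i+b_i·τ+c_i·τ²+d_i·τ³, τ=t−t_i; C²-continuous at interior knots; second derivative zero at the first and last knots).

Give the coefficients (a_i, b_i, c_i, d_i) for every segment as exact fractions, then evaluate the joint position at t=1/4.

  seg 0: a=-4 b=191/24 c=0 d=-23/24
  seg 1: a=3 b=61/12 c=-23/8 d=23/72
S(1/4) = -1037/512

Δ: Δ0=7, Δ1=-2/3
row 1: diag=8, rhs=-46; c'=3/8, d'=-23/4
back: M1=-23/4
M: M0=0, M1=-23/4, M2=0
seg 0: a=-4, c=M0/2=0, d=(M1−M0)/(6·1)=-23/24, b=Δ0−h0·(2M0+M1)/6=191/24
seg 1: a=3, c=M1/2=-23/8, d=(M2−M1)/(6·3)=23/72, b=Δ1−h1·(2M1+M2)/6=61/12
t_q=1/4 → seg 0, τ=1/4; S=-4+191/24·τ+0·τ²+-23/24·τ³=-1037/512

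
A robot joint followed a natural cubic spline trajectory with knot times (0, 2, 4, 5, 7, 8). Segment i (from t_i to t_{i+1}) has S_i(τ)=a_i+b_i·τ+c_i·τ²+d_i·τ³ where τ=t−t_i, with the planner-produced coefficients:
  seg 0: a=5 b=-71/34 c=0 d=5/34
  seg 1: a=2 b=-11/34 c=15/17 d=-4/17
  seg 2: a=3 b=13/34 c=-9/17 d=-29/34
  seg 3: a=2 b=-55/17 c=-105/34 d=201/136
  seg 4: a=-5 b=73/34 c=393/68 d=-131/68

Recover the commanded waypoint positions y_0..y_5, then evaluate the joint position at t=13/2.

y_0 = S_0(0) = a_0 = 5
y_1 = S_1(0) = a_1 = 2
y_2 = S_2(0) = a_2 = 3
y_3 = S_3(0) = a_3 = 2
y_4 = S_4(0) = a_4 = -5
y_5 = S_4(1) = 1
t_q=13/2 is in segment 3 (τ=3/2); S_3(τ)=-5237/1088

y_0=5 y_1=2 y_2=3 y_3=2 y_4=-5 y_5=1
S(13/2) = -5237/1088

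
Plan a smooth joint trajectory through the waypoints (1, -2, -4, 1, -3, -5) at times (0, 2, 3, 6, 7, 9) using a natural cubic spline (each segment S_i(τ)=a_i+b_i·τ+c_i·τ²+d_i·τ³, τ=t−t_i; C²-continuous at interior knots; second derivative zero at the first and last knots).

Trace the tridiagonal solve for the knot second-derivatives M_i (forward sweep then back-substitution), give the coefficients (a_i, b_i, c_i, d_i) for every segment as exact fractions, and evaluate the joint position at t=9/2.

Δ: Δ0=-3/2, Δ1=-2, Δ2=5/3, Δ3=-4, Δ4=-1
row 1: diag=6, rhs=-3; c'=1/6, d'=-1/2
row 2: denom=8−1·1/6=47/6; d'=(22−1·-1/2)/(47/6)=135/47
row 3: denom=8−3·18/47=322/47; d'=(-34−3·135/47)/(322/47)=-2003/322
row 4: denom=6−1·47/322=1885/322; d'=(18−1·-2003/322)/(1885/322)=7799/1885
back: M4=7799/1885
back: M3=-2003/322−47/322·7799/1885=-12864/1885
back: M2=135/47−18/47·-12864/1885=10341/1885
back: M1=-1/2−1/6·10341/1885=-2666/1885
M: M0=0, M1=-2666/1885, M2=10341/1885, M3=-12864/1885, M4=7799/1885, M5=0
seg 0: a=1, c=M0/2=0, d=(M1−M0)/(6·2)=-1333/11310, b=Δ0−h0·(2M0+M1)/6=-11633/11310
seg 1: a=-2, c=M1/2=-1333/1885, d=(M2−M1)/(6·1)=13007/11310, b=Δ1−h1·(2M1+M2)/6=-27629/11310
seg 2: a=-4, c=M2/2=10341/3770, d=(M3−M2)/(6·3)=-119/174, b=Δ2−h2·(2M2+M3)/6=-2302/5655
seg 3: a=1, c=M3/2=-6432/1885, d=(M4−M3)/(6·1)=20663/11310, b=Δ3−h3·(2M3+M4)/6=-27311/11310
seg 4: a=-3, c=M4/2=7799/3770, d=(M5−M4)/(6·2)=-7799/22620, b=Δ4−h4·(2M4+M5)/6=-21253/5655
t_q=9/2 → seg 2, τ=3/2; S=-4+-2302/5655·τ+10341/3770·τ²+-119/174·τ³=-777/1040

  seg 0: a=1 b=-11633/11310 c=0 d=-1333/11310
  seg 1: a=-2 b=-27629/11310 c=-1333/1885 d=13007/11310
  seg 2: a=-4 b=-2302/5655 c=10341/3770 d=-119/174
  seg 3: a=1 b=-27311/11310 c=-6432/1885 d=20663/11310
  seg 4: a=-3 b=-21253/5655 c=7799/3770 d=-7799/22620
S(9/2) = -777/1040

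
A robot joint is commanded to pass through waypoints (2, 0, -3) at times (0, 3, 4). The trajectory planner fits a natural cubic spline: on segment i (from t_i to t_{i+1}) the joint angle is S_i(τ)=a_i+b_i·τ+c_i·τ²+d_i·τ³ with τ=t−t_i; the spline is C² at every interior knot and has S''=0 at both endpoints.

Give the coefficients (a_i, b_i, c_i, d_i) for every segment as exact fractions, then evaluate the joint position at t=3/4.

  seg 0: a=2 b=5/24 c=0 d=-7/72
  seg 1: a=0 b=-29/12 c=-7/8 d=7/24
S(3/4) = 1083/512

Δ: Δ0=-2/3, Δ1=-3
row 1: diag=8, rhs=-14; c'=1/8, d'=-7/4
back: M1=-7/4
M: M0=0, M1=-7/4, M2=0
seg 0: a=2, c=M0/2=0, d=(M1−M0)/(6·3)=-7/72, b=Δ0−h0·(2M0+M1)/6=5/24
seg 1: a=0, c=M1/2=-7/8, d=(M2−M1)/(6·1)=7/24, b=Δ1−h1·(2M1+M2)/6=-29/12
t_q=3/4 → seg 0, τ=3/4; S=2+5/24·τ+0·τ²+-7/72·τ³=1083/512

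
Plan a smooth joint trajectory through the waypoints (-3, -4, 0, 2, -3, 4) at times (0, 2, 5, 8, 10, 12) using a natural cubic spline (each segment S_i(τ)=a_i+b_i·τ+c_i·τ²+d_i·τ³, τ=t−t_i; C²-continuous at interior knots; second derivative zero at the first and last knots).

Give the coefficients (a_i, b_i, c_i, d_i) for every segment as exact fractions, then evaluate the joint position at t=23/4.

  seg 0: a=-3 b=-1095/1286 c=0 d=113/1286
  seg 1: a=-4 b=261/1286 c=339/643 d=-1741/34722
  seg 2: a=0 b=1294/643 c=293/3858 d=-6071/34722
  seg 3: a=2 b=-2897/1286 c=-963/643 d=1767/2572
  seg 4: a=-3 b=1/1286 c=3375/1286 d=-1125/2572
S(23/4) = 121669/82304

Δ: Δ0=-1/2, Δ1=4/3, Δ2=2/3, Δ3=-5/2, Δ4=7/2
row 1: diag=10, rhs=11; c'=3/10, d'=11/10
row 2: denom=12−3·3/10=111/10; d'=(-4−3·11/10)/(111/10)=-73/111
row 3: denom=10−3·10/37=340/37; d'=(-19−3·-73/111)/(340/37)=-63/34
row 4: denom=8−2·37/170=643/85; d'=(36−2·-63/34)/(643/85)=3375/643
back: M4=3375/643
back: M3=-63/34−37/170·3375/643=-1926/643
back: M2=-73/111−10/37·-1926/643=293/1929
back: M1=11/10−3/10·293/1929=678/643
M: M0=0, M1=678/643, M2=293/1929, M3=-1926/643, M4=3375/643, M5=0
seg 0: a=-3, c=M0/2=0, d=(M1−M0)/(6·2)=113/1286, b=Δ0−h0·(2M0+M1)/6=-1095/1286
seg 1: a=-4, c=M1/2=339/643, d=(M2−M1)/(6·3)=-1741/34722, b=Δ1−h1·(2M1+M2)/6=261/1286
seg 2: a=0, c=M2/2=293/3858, d=(M3−M2)/(6·3)=-6071/34722, b=Δ2−h2·(2M2+M3)/6=1294/643
seg 3: a=2, c=M3/2=-963/643, d=(M4−M3)/(6·2)=1767/2572, b=Δ3−h3·(2M3+M4)/6=-2897/1286
seg 4: a=-3, c=M4/2=3375/1286, d=(M5−M4)/(6·2)=-1125/2572, b=Δ4−h4·(2M4+M5)/6=1/1286
t_q=23/4 → seg 2, τ=3/4; S=0+1294/643·τ+293/3858·τ²+-6071/34722·τ³=121669/82304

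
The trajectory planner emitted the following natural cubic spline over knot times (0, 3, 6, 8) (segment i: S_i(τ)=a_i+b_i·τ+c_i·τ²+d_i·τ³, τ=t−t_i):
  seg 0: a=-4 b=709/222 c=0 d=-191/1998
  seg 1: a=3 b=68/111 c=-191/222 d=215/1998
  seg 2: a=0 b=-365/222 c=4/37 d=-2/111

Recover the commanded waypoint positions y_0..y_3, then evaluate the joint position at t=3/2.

y_0=-4 y_1=3 y_2=0 y_3=-3
S(3/2) = 277/592

y_0 = S_0(0) = a_0 = -4
y_1 = S_1(0) = a_1 = 3
y_2 = S_2(0) = a_2 = 0
y_3 = S_2(2) = -3
t_q=3/2 is in segment 0 (τ=3/2); S_0(τ)=277/592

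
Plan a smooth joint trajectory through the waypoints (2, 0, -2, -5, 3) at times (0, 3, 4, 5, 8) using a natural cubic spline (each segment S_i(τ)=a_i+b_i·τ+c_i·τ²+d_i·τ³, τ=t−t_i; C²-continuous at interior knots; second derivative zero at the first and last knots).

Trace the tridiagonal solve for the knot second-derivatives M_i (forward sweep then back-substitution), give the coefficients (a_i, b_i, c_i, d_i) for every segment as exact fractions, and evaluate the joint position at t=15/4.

  seg 0: a=2 b=-77/240 c=0 d=-83/2160
  seg 1: a=0 b=-163/120 c=-83/240 d=-71/240
  seg 2: a=-2 b=-47/16 c=-37/30 d=281/240
  seg 3: a=-5 b=-227/120 c=547/240 d=-547/2160
S(15/4) = -6851/5120

Δ: Δ0=-2/3, Δ1=-2, Δ2=-3, Δ3=8/3
row 1: diag=8, rhs=-8; c'=1/8, d'=-1
row 2: denom=4−1·1/8=31/8; d'=(-6−1·-1)/(31/8)=-40/31
row 3: denom=8−1·8/31=240/31; d'=(34−1·-40/31)/(240/31)=547/120
back: M3=547/120
back: M2=-40/31−8/31·547/120=-37/15
back: M1=-1−1/8·-37/15=-83/120
M: M0=0, M1=-83/120, M2=-37/15, M3=547/120, M4=0
seg 0: a=2, c=M0/2=0, d=(M1−M0)/(6·3)=-83/2160, b=Δ0−h0·(2M0+M1)/6=-77/240
seg 1: a=0, c=M1/2=-83/240, d=(M2−M1)/(6·1)=-71/240, b=Δ1−h1·(2M1+M2)/6=-163/120
seg 2: a=-2, c=M2/2=-37/30, d=(M3−M2)/(6·1)=281/240, b=Δ2−h2·(2M2+M3)/6=-47/16
seg 3: a=-5, c=M3/2=547/240, d=(M4−M3)/(6·3)=-547/2160, b=Δ3−h3·(2M3+M4)/6=-227/120
t_q=15/4 → seg 1, τ=3/4; S=0+-163/120·τ+-83/240·τ²+-71/240·τ³=-6851/5120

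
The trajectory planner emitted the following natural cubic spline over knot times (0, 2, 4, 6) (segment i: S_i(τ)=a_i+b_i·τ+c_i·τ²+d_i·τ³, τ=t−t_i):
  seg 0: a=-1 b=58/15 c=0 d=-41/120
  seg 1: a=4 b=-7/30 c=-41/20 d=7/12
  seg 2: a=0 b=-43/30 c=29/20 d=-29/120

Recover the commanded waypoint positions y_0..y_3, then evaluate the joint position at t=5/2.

y_0=-1 y_1=4 y_2=0 y_3=1
S(5/2) = 551/160

y_0 = S_0(0) = a_0 = -1
y_1 = S_1(0) = a_1 = 4
y_2 = S_2(0) = a_2 = 0
y_3 = S_2(2) = 1
t_q=5/2 is in segment 1 (τ=1/2); S_1(τ)=551/160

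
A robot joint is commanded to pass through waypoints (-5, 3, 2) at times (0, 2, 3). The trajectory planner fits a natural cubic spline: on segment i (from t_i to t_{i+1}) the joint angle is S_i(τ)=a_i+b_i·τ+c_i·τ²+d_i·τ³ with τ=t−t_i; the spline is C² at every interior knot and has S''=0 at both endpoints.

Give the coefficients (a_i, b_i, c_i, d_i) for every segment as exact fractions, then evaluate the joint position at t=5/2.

Δ: Δ0=4, Δ1=-1
row 1: diag=6, rhs=-30; c'=1/6, d'=-5
back: M1=-5
M: M0=0, M1=-5, M2=0
seg 0: a=-5, c=M0/2=0, d=(M1−M0)/(6·2)=-5/12, b=Δ0−h0·(2M0+M1)/6=17/3
seg 1: a=3, c=M1/2=-5/2, d=(M2−M1)/(6·1)=5/6, b=Δ1−h1·(2M1+M2)/6=2/3
t_q=5/2 → seg 1, τ=1/2; S=3+2/3·τ+-5/2·τ²+5/6·τ³=45/16

  seg 0: a=-5 b=17/3 c=0 d=-5/12
  seg 1: a=3 b=2/3 c=-5/2 d=5/6
S(5/2) = 45/16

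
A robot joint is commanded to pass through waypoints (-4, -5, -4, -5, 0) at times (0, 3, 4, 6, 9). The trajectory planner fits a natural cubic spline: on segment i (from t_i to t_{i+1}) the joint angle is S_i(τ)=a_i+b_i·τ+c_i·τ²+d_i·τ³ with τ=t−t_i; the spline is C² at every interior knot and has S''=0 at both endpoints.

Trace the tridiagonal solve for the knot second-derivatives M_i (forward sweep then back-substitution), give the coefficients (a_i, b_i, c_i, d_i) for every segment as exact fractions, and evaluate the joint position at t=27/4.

  seg 0: a=-4 b=-214/219 c=0 d=47/657
  seg 1: a=-5 b=209/219 c=47/73 d=-131/219
  seg 2: a=-4 b=98/219 c=-84/73 d=593/1752
  seg 3: a=-5 b=-41/438 c=257/292 d=-257/2628
S(27/4) = -86271/18688

Δ: Δ0=-1/3, Δ1=1, Δ2=-1/2, Δ3=5/3
row 1: diag=8, rhs=8; c'=1/8, d'=1
row 2: denom=6−1·1/8=47/8; d'=(-9−1·1)/(47/8)=-80/47
row 3: denom=10−2·16/47=438/47; d'=(13−2·-80/47)/(438/47)=257/146
back: M3=257/146
back: M2=-80/47−16/47·257/146=-168/73
back: M1=1−1/8·-168/73=94/73
M: M0=0, M1=94/73, M2=-168/73, M3=257/146, M4=0
seg 0: a=-4, c=M0/2=0, d=(M1−M0)/(6·3)=47/657, b=Δ0−h0·(2M0+M1)/6=-214/219
seg 1: a=-5, c=M1/2=47/73, d=(M2−M1)/(6·1)=-131/219, b=Δ1−h1·(2M1+M2)/6=209/219
seg 2: a=-4, c=M2/2=-84/73, d=(M3−M2)/(6·2)=593/1752, b=Δ2−h2·(2M2+M3)/6=98/219
seg 3: a=-5, c=M3/2=257/292, d=(M4−M3)/(6·3)=-257/2628, b=Δ3−h3·(2M3+M4)/6=-41/438
t_q=27/4 → seg 3, τ=3/4; S=-5+-41/438·τ+257/292·τ²+-257/2628·τ³=-86271/18688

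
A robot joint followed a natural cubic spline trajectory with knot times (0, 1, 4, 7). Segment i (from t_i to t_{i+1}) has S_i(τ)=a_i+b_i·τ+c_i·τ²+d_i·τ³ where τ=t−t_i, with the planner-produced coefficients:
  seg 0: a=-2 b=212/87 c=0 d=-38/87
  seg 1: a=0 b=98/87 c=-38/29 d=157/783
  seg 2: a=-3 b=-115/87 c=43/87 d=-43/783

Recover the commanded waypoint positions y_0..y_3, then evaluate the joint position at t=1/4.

y_0 = S_0(0) = a_0 = -2
y_1 = S_1(0) = a_1 = 0
y_2 = S_2(0) = a_2 = -3
y_3 = S_2(3) = -4
t_q=1/4 is in segment 0 (τ=1/4); S_0(τ)=-1297/928

y_0=-2 y_1=0 y_2=-3 y_3=-4
S(1/4) = -1297/928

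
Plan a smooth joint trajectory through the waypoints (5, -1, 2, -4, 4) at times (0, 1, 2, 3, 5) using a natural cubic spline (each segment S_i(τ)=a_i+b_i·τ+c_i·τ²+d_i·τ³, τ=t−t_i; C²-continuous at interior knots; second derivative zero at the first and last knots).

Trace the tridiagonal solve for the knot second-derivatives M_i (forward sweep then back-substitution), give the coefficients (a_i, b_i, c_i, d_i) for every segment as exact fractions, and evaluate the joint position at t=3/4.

  seg 0: a=5 b=-787/86 c=0 d=271/86
  seg 1: a=-1 b=13/43 c=813/86 d=-581/86
  seg 2: a=2 b=-91/86 c=-465/43 d=505/86
  seg 3: a=-4 b=-218/43 c=585/86 d=-195/172
S(3/4) = -2939/5504

Δ: Δ0=-6, Δ1=3, Δ2=-6, Δ3=4
row 1: diag=4, rhs=54; c'=1/4, d'=27/2
row 2: denom=4−1·1/4=15/4; d'=(-54−1·27/2)/(15/4)=-18
row 3: denom=6−1·4/15=86/15; d'=(60−1·-18)/(86/15)=585/43
back: M3=585/43
back: M2=-18−4/15·585/43=-930/43
back: M1=27/2−1/4·-930/43=813/43
M: M0=0, M1=813/43, M2=-930/43, M3=585/43, M4=0
seg 0: a=5, c=M0/2=0, d=(M1−M0)/(6·1)=271/86, b=Δ0−h0·(2M0+M1)/6=-787/86
seg 1: a=-1, c=M1/2=813/86, d=(M2−M1)/(6·1)=-581/86, b=Δ1−h1·(2M1+M2)/6=13/43
seg 2: a=2, c=M2/2=-465/43, d=(M3−M2)/(6·1)=505/86, b=Δ2−h2·(2M2+M3)/6=-91/86
seg 3: a=-4, c=M3/2=585/86, d=(M4−M3)/(6·2)=-195/172, b=Δ3−h3·(2M3+M4)/6=-218/43
t_q=3/4 → seg 0, τ=3/4; S=5+-787/86·τ+0·τ²+271/86·τ³=-2939/5504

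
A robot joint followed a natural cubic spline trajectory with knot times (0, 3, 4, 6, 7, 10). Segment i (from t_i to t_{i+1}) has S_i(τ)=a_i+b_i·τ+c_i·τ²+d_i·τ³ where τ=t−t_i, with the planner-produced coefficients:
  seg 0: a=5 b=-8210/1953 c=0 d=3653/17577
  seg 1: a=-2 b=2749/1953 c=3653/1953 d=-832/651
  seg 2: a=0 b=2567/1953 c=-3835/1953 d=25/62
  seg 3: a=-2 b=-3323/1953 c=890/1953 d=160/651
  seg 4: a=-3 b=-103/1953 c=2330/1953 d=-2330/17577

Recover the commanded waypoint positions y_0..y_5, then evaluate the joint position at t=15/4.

y_0 = S_0(0) = a_0 = 5
y_1 = S_1(0) = a_1 = -2
y_2 = S_2(0) = a_2 = 0
y_3 = S_3(0) = a_3 = -2
y_4 = S_4(0) = a_4 = -3
y_5 = S_4(3) = 4
t_q=15/4 is in segment 1 (τ=3/4); S_1(τ)=-4493/10416

y_0=5 y_1=-2 y_2=0 y_3=-2 y_4=-3 y_5=4
S(15/4) = -4493/10416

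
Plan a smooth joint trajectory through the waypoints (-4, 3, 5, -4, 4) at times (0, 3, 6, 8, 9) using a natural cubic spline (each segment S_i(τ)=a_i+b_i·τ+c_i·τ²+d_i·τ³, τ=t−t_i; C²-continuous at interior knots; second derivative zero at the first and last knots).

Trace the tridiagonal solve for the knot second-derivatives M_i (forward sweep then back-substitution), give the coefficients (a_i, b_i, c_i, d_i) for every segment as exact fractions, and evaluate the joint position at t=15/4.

  seg 0: a=-4 b=203/103 c=0 d=112/2781
  seg 1: a=3 b=315/103 c=112/309 d=-1075/2781
  seg 2: a=5 b=-536/103 c=-321/103 d=1429/824
  seg 3: a=-4 b=647/206 c=3003/412 d=-1001/412
S(15/4) = 35165/6592

Δ: Δ0=7/3, Δ1=2/3, Δ2=-9/2, Δ3=8
row 1: diag=12, rhs=-10; c'=1/4, d'=-5/6
row 2: denom=10−3·1/4=37/4; d'=(-31−3·-5/6)/(37/4)=-114/37
row 3: denom=6−2·8/37=206/37; d'=(75−2·-114/37)/(206/37)=3003/206
back: M3=3003/206
back: M2=-114/37−8/37·3003/206=-642/103
back: M1=-5/6−1/4·-642/103=224/309
M: M0=0, M1=224/309, M2=-642/103, M3=3003/206, M4=0
seg 0: a=-4, c=M0/2=0, d=(M1−M0)/(6·3)=112/2781, b=Δ0−h0·(2M0+M1)/6=203/103
seg 1: a=3, c=M1/2=112/309, d=(M2−M1)/(6·3)=-1075/2781, b=Δ1−h1·(2M1+M2)/6=315/103
seg 2: a=5, c=M2/2=-321/103, d=(M3−M2)/(6·2)=1429/824, b=Δ2−h2·(2M2+M3)/6=-536/103
seg 3: a=-4, c=M3/2=3003/412, d=(M4−M3)/(6·1)=-1001/412, b=Δ3−h3·(2M3+M4)/6=647/206
t_q=15/4 → seg 1, τ=3/4; S=3+315/103·τ+112/309·τ²+-1075/2781·τ³=35165/6592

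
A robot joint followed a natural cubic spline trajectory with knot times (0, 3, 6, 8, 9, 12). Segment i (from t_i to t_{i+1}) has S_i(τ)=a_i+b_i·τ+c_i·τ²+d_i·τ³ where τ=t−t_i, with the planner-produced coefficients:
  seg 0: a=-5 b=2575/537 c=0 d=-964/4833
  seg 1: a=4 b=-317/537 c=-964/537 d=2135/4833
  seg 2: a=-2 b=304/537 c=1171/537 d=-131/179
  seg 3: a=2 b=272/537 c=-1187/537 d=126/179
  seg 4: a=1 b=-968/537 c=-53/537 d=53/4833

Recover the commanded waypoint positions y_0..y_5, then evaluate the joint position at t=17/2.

y_0 = S_0(0) = a_0 = -5
y_1 = S_1(0) = a_1 = 4
y_2 = S_2(0) = a_2 = -2
y_3 = S_3(0) = a_3 = 2
y_4 = S_4(0) = a_4 = 1
y_5 = S_4(3) = -5
t_q=17/2 is in segment 3 (τ=1/2); S_3(τ)=1921/1074

y_0=-5 y_1=4 y_2=-2 y_3=2 y_4=1 y_5=-5
S(17/2) = 1921/1074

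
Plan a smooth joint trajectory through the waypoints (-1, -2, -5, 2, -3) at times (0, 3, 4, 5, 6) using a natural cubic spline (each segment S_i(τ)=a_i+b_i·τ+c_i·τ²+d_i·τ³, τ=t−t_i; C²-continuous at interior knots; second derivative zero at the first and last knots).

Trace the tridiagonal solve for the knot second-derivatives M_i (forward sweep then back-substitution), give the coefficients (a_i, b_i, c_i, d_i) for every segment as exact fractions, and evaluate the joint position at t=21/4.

Δ: Δ0=-1/3, Δ1=-3, Δ2=7, Δ3=-5
row 1: diag=8, rhs=-16; c'=1/8, d'=-2
row 2: denom=4−1·1/8=31/8; d'=(60−1·-2)/(31/8)=16
row 3: denom=4−1·8/31=116/31; d'=(-72−1·16)/(116/31)=-682/29
back: M3=-682/29
back: M2=16−8/31·-682/29=640/29
back: M1=-2−1/8·640/29=-138/29
M: M0=0, M1=-138/29, M2=640/29, M3=-682/29, M4=0
seg 0: a=-1, c=M0/2=0, d=(M1−M0)/(6·3)=-23/87, b=Δ0−h0·(2M0+M1)/6=178/87
seg 1: a=-2, c=M1/2=-69/29, d=(M2−M1)/(6·1)=389/87, b=Δ1−h1·(2M1+M2)/6=-443/87
seg 2: a=-5, c=M2/2=320/29, d=(M3−M2)/(6·1)=-661/87, b=Δ2−h2·(2M2+M3)/6=310/87
seg 3: a=2, c=M3/2=-341/29, d=(M4−M3)/(6·1)=341/87, b=Δ3−h3·(2M3+M4)/6=247/87
t_q=21/4 → seg 3, τ=1/4; S=2+247/87·τ+-341/29·τ²+341/87·τ³=3779/1856

  seg 0: a=-1 b=178/87 c=0 d=-23/87
  seg 1: a=-2 b=-443/87 c=-69/29 d=389/87
  seg 2: a=-5 b=310/87 c=320/29 d=-661/87
  seg 3: a=2 b=247/87 c=-341/29 d=341/87
S(21/4) = 3779/1856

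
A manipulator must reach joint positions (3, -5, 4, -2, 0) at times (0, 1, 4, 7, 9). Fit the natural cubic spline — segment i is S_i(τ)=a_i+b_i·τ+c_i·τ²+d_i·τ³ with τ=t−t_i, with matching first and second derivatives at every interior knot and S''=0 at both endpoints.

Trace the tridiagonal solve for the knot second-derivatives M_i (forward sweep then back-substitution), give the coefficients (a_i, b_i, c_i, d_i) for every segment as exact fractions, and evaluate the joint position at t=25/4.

Δ: Δ0=-8, Δ1=3, Δ2=-2, Δ3=1
row 1: diag=8, rhs=66; c'=3/8, d'=33/4
row 2: denom=12−3·3/8=87/8; d'=(-30−3·33/4)/(87/8)=-146/29
row 3: denom=10−3·8/29=266/29; d'=(18−3·-146/29)/(266/29)=480/133
back: M3=480/133
back: M2=-146/29−8/29·480/133=-802/133
back: M1=33/4−3/8·-802/133=1398/133
M: M0=0, M1=1398/133, M2=-802/133, M3=480/133, M4=0
seg 0: a=3, c=M0/2=0, d=(M1−M0)/(6·1)=233/133, b=Δ0−h0·(2M0+M1)/6=-1297/133
seg 1: a=-5, c=M1/2=699/133, d=(M2−M1)/(6·3)=-1100/1197, b=Δ1−h1·(2M1+M2)/6=-598/133
seg 2: a=4, c=M2/2=-401/133, d=(M3−M2)/(6·3)=641/1197, b=Δ2−h2·(2M2+M3)/6=296/133
seg 3: a=-2, c=M3/2=240/133, d=(M4−M3)/(6·2)=-40/133, b=Δ3−h3·(2M3+M4)/6=-187/133
t_q=25/4 → seg 2, τ=9/4; S=4+296/133·τ+-401/133·τ²+641/1197·τ³=-1331/8512

  seg 0: a=3 b=-1297/133 c=0 d=233/133
  seg 1: a=-5 b=-598/133 c=699/133 d=-1100/1197
  seg 2: a=4 b=296/133 c=-401/133 d=641/1197
  seg 3: a=-2 b=-187/133 c=240/133 d=-40/133
S(25/4) = -1331/8512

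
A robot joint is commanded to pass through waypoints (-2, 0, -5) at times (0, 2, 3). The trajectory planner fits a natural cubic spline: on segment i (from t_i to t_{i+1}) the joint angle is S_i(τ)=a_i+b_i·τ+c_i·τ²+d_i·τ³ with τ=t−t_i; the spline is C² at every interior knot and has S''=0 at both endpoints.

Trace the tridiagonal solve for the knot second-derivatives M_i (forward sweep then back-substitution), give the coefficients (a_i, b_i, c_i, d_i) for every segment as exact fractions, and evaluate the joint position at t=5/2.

  seg 0: a=-2 b=3 c=0 d=-1/2
  seg 1: a=0 b=-3 c=-3 d=1
S(5/2) = -17/8

Δ: Δ0=1, Δ1=-5
row 1: diag=6, rhs=-36; c'=1/6, d'=-6
back: M1=-6
M: M0=0, M1=-6, M2=0
seg 0: a=-2, c=M0/2=0, d=(M1−M0)/(6·2)=-1/2, b=Δ0−h0·(2M0+M1)/6=3
seg 1: a=0, c=M1/2=-3, d=(M2−M1)/(6·1)=1, b=Δ1−h1·(2M1+M2)/6=-3
t_q=5/2 → seg 1, τ=1/2; S=0+-3·τ+-3·τ²+1·τ³=-17/8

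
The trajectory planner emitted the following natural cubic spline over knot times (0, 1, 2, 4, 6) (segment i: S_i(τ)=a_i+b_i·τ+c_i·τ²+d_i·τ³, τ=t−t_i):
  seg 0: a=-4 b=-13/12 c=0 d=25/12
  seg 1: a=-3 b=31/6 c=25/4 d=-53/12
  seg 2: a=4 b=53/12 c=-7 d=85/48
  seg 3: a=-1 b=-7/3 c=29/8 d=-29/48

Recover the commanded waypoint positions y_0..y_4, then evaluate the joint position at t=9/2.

y_0 = S_0(0) = a_0 = -4
y_1 = S_1(0) = a_1 = -3
y_2 = S_2(0) = a_2 = 4
y_3 = S_3(0) = a_3 = -1
y_4 = S_3(2) = 4
t_q=9/2 is in segment 3 (τ=1/2); S_3(τ)=-171/128

y_0=-4 y_1=-3 y_2=4 y_3=-1 y_4=4
S(9/2) = -171/128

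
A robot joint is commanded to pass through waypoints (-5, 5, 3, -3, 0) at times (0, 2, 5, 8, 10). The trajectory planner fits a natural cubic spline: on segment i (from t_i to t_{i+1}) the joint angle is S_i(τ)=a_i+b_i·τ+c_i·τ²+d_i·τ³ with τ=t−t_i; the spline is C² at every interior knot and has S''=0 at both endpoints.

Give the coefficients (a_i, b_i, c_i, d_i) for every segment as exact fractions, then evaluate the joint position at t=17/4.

  seg 0: a=-5 b=1243/204 c=0 d=-223/816
  seg 1: a=5 b=287/102 c=-223/136 d=587/3672
  seg 2: a=3 b=-65/24 c=-41/204 d=535/3672
  seg 3: a=-3 b=1/51 c=151/136 d=-151/816
S(17/4) = 42221/8704

Δ: Δ0=5, Δ1=-2/3, Δ2=-2, Δ3=3/2
row 1: diag=10, rhs=-34; c'=3/10, d'=-17/5
row 2: denom=12−3·3/10=111/10; d'=(-8−3·-17/5)/(111/10)=22/111
row 3: denom=10−3·10/37=340/37; d'=(21−3·22/111)/(340/37)=151/68
back: M3=151/68
back: M2=22/111−10/37·151/68=-41/102
back: M1=-17/5−3/10·-41/102=-223/68
M: M0=0, M1=-223/68, M2=-41/102, M3=151/68, M4=0
seg 0: a=-5, c=M0/2=0, d=(M1−M0)/(6·2)=-223/816, b=Δ0−h0·(2M0+M1)/6=1243/204
seg 1: a=5, c=M1/2=-223/136, d=(M2−M1)/(6·3)=587/3672, b=Δ1−h1·(2M1+M2)/6=287/102
seg 2: a=3, c=M2/2=-41/204, d=(M3−M2)/(6·3)=535/3672, b=Δ2−h2·(2M2+M3)/6=-65/24
seg 3: a=-3, c=M3/2=151/136, d=(M4−M3)/(6·2)=-151/816, b=Δ3−h3·(2M3+M4)/6=1/51
t_q=17/4 → seg 1, τ=9/4; S=5+287/102·τ+-223/136·τ²+587/3672·τ³=42221/8704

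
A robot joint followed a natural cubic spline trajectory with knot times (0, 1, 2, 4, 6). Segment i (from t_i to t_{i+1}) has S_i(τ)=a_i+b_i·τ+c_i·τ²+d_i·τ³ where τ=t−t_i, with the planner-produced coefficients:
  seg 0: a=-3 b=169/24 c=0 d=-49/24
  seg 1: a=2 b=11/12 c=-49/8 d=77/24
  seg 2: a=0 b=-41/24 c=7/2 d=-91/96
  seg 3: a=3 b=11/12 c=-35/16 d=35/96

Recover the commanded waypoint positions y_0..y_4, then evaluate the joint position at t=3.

y_0 = S_0(0) = a_0 = -3
y_1 = S_1(0) = a_1 = 2
y_2 = S_2(0) = a_2 = 0
y_3 = S_3(0) = a_3 = 3
y_4 = S_3(2) = -1
t_q=3 is in segment 2 (τ=1); S_2(τ)=27/32

y_0=-3 y_1=2 y_2=0 y_3=3 y_4=-1
S(3) = 27/32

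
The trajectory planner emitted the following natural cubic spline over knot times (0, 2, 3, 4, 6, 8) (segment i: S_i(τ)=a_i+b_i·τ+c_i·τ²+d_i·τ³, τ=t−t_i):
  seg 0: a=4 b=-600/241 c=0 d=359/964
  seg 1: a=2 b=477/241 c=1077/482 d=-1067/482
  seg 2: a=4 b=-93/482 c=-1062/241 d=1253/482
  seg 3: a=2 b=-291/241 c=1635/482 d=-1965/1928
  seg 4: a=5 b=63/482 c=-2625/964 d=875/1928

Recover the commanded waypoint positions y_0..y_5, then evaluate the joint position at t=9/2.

y_0 = S_0(0) = a_0 = 4
y_1 = S_1(0) = a_1 = 2
y_2 = S_2(0) = a_2 = 4
y_3 = S_3(0) = a_3 = 2
y_4 = S_4(0) = a_4 = 5
y_5 = S_4(2) = -2
t_q=9/2 is in segment 3 (τ=1/2); S_3(τ)=32651/15424

y_0=4 y_1=2 y_2=4 y_3=2 y_4=5 y_5=-2
S(9/2) = 32651/15424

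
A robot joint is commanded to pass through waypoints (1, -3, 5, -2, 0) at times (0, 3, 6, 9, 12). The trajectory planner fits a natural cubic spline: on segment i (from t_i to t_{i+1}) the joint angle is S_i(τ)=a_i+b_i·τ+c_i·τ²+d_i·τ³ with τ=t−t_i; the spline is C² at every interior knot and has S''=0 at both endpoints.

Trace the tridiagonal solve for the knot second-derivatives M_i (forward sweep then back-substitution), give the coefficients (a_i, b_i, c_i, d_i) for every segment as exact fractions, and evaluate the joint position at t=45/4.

Δ: Δ0=-4/3, Δ1=8/3, Δ2=-7/3, Δ3=2/3
row 1: diag=12, rhs=24; c'=1/4, d'=2
row 2: denom=12−3·1/4=45/4; d'=(-30−3·2)/(45/4)=-16/5
row 3: denom=12−3·4/15=56/5; d'=(18−3·-16/5)/(56/5)=69/28
back: M3=69/28
back: M2=-16/5−4/15·69/28=-27/7
back: M1=2−1/4·-27/7=83/28
M: M0=0, M1=83/28, M2=-27/7, M3=69/28, M4=0
seg 0: a=1, c=M0/2=0, d=(M1−M0)/(6·3)=83/504, b=Δ0−h0·(2M0+M1)/6=-473/168
seg 1: a=-3, c=M1/2=83/56, d=(M2−M1)/(6·3)=-191/504, b=Δ1−h1·(2M1+M2)/6=137/84
seg 2: a=5, c=M2/2=-27/14, d=(M3−M2)/(6·3)=59/168, b=Δ2−h2·(2M2+M3)/6=7/24
seg 3: a=-2, c=M3/2=69/56, d=(M4−M3)/(6·3)=-23/168, b=Δ3−h3·(2M3+M4)/6=-151/84
t_q=45/4 → seg 3, τ=9/4; S=-2+-151/84·τ+69/56·τ²+-23/168·τ³=-4897/3584

  seg 0: a=1 b=-473/168 c=0 d=83/504
  seg 1: a=-3 b=137/84 c=83/56 d=-191/504
  seg 2: a=5 b=7/24 c=-27/14 d=59/168
  seg 3: a=-2 b=-151/84 c=69/56 d=-23/168
S(45/4) = -4897/3584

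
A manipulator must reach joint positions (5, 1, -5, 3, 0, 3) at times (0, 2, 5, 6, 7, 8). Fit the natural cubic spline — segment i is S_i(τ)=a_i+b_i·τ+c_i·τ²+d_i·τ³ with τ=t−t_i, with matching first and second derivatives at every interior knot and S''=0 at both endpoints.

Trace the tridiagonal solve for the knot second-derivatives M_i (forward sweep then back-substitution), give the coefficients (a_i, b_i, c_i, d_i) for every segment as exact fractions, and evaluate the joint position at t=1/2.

Δ: Δ0=-2, Δ1=-2, Δ2=8, Δ3=-3, Δ4=3
row 1: diag=10, rhs=0; c'=3/10, d'=0
row 2: denom=8−3·3/10=71/10; d'=(60−3·0)/(71/10)=600/71
row 3: denom=4−1·10/71=274/71; d'=(-66−1·600/71)/(274/71)=-2643/137
row 4: denom=4−1·71/274=1025/274; d'=(36−1·-2643/137)/(1025/274)=606/41
back: M4=606/41
back: M3=-2643/137−71/274·606/41=-948/41
back: M2=600/71−10/71·-948/41=480/41
back: M1=0−3/10·480/41=-144/41
M: M0=0, M1=-144/41, M2=480/41, M3=-948/41, M4=606/41, M5=0
seg 0: a=5, c=M0/2=0, d=(M1−M0)/(6·2)=-12/41, b=Δ0−h0·(2M0+M1)/6=-34/41
seg 1: a=1, c=M1/2=-72/41, d=(M2−M1)/(6·3)=104/123, b=Δ1−h1·(2M1+M2)/6=-178/41
seg 2: a=-5, c=M2/2=240/41, d=(M3−M2)/(6·1)=-238/41, b=Δ2−h2·(2M2+M3)/6=326/41
seg 3: a=3, c=M3/2=-474/41, d=(M4−M3)/(6·1)=259/41, b=Δ3−h3·(2M3+M4)/6=92/41
seg 4: a=0, c=M4/2=303/41, d=(M5−M4)/(6·1)=-101/41, b=Δ4−h4·(2M4+M5)/6=-79/41
t_q=1/2 → seg 0, τ=1/2; S=5+-34/41·τ+0·τ²+-12/41·τ³=373/82

  seg 0: a=5 b=-34/41 c=0 d=-12/41
  seg 1: a=1 b=-178/41 c=-72/41 d=104/123
  seg 2: a=-5 b=326/41 c=240/41 d=-238/41
  seg 3: a=3 b=92/41 c=-474/41 d=259/41
  seg 4: a=0 b=-79/41 c=303/41 d=-101/41
S(1/2) = 373/82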